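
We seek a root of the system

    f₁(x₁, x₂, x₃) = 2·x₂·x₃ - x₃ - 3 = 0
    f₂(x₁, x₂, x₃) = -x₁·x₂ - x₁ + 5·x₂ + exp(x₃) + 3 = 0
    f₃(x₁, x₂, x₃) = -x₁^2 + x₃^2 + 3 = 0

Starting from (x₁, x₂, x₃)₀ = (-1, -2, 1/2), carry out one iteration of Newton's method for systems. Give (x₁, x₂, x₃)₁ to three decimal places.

(-1.715, -0.597, -0.319)

At (-1, -2, 1/2): F = (-5.500, -6.35128, 2.250).
Jacobian J = [[0, 2·x₃, 2·x₂ - 1], [-x₂ - 1, -x₁ + 5, exp(x₃)], [-2·x₁, 0, 2·x₃]].
At the point, J = [[0.000, 1.000, -5.000], [1.000, 6.000, 1.64872], [2.000, 0.000, 1.000]] (det J = 62.29744).
Solving J·Δ = −F gives Δ = (-0.715, 1.403, -0.819).
Then the next iterate is (x₁, x₂, x₃)₁ = (-1.715, -0.597, -0.319).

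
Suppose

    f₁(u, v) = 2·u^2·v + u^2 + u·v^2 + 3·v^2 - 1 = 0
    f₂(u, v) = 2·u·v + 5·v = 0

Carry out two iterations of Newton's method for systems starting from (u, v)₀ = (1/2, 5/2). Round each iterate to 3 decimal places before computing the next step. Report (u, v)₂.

At (1/2, 5/2): F = (22.375, 15.000).
Jacobian J = [[4·u·v + 2·u + v^2, 2·u^2 + 2·u·v + 6·v], [2·v, 2·u + 5]].
At the point, J = [[12.250, 18.000], [5.000, 6.000]] (det J = -16.500).
Solving J·Δ = −F gives Δ = (-8.227, 4.356).
Then the next iterate is (u, v)₁ = (-7.727, 6.856).
Round to (-7.727, 6.856) and repeat: F = (655.21107, -71.67262), J = [[-180.35451, 54.59643], [13.712, -10.454]].
Δ = (2.583, -3.468), so (u, v)₂ = (-5.144, 3.388).

(-5.144, 3.388)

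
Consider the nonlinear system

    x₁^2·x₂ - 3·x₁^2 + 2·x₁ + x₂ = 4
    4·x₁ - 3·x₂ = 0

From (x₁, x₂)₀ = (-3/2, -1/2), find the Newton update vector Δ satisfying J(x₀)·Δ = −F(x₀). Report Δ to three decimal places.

(1.203, 0.104)

At (-3/2, -1/2): F = (-15.375, -4.500).
Jacobian J = [[2·x₁·x₂ - 6·x₁ + 2, x₁^2 + 1], [4, -3]].
At the point, J = [[12.500, 3.250], [4.000, -3.000]] (det J = -50.500).
Solving J·Δ = −F gives Δ = (1.203, 0.104).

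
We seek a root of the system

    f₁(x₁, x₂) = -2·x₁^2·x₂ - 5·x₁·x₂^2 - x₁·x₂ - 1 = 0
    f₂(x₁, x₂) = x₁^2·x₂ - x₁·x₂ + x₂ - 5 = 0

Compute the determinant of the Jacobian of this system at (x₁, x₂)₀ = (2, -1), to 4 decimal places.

42.0000

J = [[-4·x₁·x₂ - 5·x₂^2 - x₂, -2·x₁^2 - 10·x₁·x₂ - x₁], [2·x₁·x₂ - x₂, x₁^2 - x₁ + 1]].
At the point, J = [[4.0000, 10.0000], [-3.0000, 3.0000]].
det J = 42.0000.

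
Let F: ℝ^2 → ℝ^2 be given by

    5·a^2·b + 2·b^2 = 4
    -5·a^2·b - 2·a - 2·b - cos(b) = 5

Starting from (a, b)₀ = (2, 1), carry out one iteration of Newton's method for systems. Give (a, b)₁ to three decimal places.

(-1.588, 3.240)

At (2, 1): F = (18.000, -31.54030).
Jacobian J = [[10·a·b, 5·a^2 + 4·b], [-10·a·b - 2, -5·a^2 + sin(b) - 2]].
At the point, J = [[20.000, 24.000], [-22.000, -21.15853]] (det J = 104.82942).
Solving J·Δ = −F gives Δ = (-3.588, 2.240).
Then the next iterate is (a, b)₁ = (-1.588, 3.240).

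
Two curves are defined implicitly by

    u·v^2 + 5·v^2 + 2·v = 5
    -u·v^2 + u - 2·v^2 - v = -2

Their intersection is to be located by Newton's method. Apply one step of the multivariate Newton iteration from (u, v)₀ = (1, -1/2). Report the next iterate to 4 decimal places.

(0.4286, -1.6607)

At (1, -1/2): F = (-4.5000, 2.7500).
Jacobian J = [[v^2, 2·u·v + 10·v + 2], [-v^2 + 1, -2·u·v - 4·v - 1]].
At the point, J = [[0.2500, -4.0000], [0.7500, 2.0000]] (det J = 3.5000).
Solving J·Δ = −F gives Δ = (-0.5714, -1.1607).
Then the next iterate is (u, v)₁ = (0.4286, -1.6607).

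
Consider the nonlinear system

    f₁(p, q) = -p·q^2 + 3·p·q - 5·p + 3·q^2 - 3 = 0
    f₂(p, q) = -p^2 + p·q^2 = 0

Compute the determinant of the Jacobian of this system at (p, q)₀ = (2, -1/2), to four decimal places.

32.2500

J = [[-q^2 + 3·q - 5, -2·p·q + 3·p + 6·q], [-2·p + q^2, 2·p·q]].
At the point, J = [[-6.7500, 5.0000], [-3.7500, -2.0000]].
det J = 32.2500.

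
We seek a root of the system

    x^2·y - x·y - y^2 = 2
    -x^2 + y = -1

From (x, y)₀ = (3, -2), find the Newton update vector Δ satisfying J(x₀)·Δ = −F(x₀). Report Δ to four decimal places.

At (3, -2): F = (-18.0000, -10.0000).
Jacobian J = [[2·x·y - y, x^2 - x - 2·y], [-2·x, 1]].
At the point, J = [[-10.0000, 10.0000], [-6.0000, 1.0000]] (det J = 50.0000).
Solving J·Δ = −F gives Δ = (-1.6400, 0.1600).

(-1.6400, 0.1600)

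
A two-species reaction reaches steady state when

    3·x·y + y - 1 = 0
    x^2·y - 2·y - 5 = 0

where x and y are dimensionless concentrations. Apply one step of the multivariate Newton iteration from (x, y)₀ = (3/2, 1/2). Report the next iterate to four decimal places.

(4.9603, -0.7619)

At (3/2, 1/2): F = (1.7500, -4.8750).
Jacobian J = [[3·y, 3·x + 1], [2·x·y, x^2 - 2]].
At the point, J = [[1.5000, 5.5000], [1.5000, 0.2500]] (det J = -7.8750).
Solving J·Δ = −F gives Δ = (3.4603, -1.2619).
Then the next iterate is (x, y)₁ = (4.9603, -0.7619).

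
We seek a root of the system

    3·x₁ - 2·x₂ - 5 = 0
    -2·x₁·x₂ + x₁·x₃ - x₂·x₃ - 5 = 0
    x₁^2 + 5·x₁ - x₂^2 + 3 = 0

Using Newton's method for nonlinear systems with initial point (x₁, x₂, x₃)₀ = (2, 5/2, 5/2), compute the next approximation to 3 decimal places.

(-11.833, -20.250, 334.917)

At (2, 5/2, 5/2): F = (-4.000, -16.250, 10.750).
Jacobian J = [[3, -2, 0], [-2·x₂ + x₃, -2·x₁ - x₃, x₁ - x₂], [2·x₁ + 5, -2·x₂, 0]].
At the point, J = [[3.000, -2.000, 0.000], [-2.500, -6.500, -0.500], [9.000, -5.000, 0.000]] (det J = 1.500).
Solving J·Δ = −F gives Δ = (-13.833, -22.750, 332.417).
Then the next iterate is (x₁, x₂, x₃)₁ = (-11.833, -20.250, 334.917).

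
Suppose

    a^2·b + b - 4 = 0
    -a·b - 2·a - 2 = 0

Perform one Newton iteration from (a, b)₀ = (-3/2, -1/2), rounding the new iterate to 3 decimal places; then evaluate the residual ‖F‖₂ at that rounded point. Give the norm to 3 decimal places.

At (-3/2, -1/2): F = (-5.625, 0.250).
Jacobian J = [[2·a·b, a^2 + 1], [-b - 2, -a]].
At the point, J = [[1.500, 3.250], [-1.500, 1.500]] (det J = 7.125).
Solving J·Δ = −F gives Δ = (1.298, 1.132).
Then the next iterate is (a, b)₁ = (-0.202, 0.632).
Re-evaluating at (-0.202, 0.632): F = (-3.34221, -1.46834), so ‖F‖₂ = 3.651.

3.651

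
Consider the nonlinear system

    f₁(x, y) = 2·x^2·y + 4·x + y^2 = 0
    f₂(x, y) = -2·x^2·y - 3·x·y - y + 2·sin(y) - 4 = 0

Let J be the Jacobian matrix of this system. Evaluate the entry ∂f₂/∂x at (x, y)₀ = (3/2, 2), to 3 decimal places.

∂f₂/∂x = -4·x·y - 3·y.
At (3/2, 2) this is -18.000.

-18.000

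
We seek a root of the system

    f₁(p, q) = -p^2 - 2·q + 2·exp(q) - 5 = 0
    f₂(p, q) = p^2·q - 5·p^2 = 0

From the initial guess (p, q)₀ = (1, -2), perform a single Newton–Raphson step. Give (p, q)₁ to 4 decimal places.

(0.4722, -2.3896)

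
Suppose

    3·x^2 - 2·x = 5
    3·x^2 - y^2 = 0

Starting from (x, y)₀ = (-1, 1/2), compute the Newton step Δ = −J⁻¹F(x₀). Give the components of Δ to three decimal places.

At (-1, 1/2): F = (0.000, 2.750).
Jacobian J = [[6·x - 2, 0], [6·x, -2·y]].
At the point, J = [[-8.000, 0.000], [-6.000, -1.000]] (det J = 8.000).
Solving J·Δ = −F gives Δ = (0.000, 2.750).

(0.000, 2.750)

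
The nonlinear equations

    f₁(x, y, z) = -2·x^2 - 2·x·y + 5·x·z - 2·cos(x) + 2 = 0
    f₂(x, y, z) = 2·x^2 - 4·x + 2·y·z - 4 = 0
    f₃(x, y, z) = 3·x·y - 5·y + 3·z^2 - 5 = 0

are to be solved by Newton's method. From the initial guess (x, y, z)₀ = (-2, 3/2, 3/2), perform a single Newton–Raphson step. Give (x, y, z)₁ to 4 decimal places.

(-6.2770, -10.3735, -9.2346)

At (-2, 3/2, 3/2): F = (-14.167706, 16.5000, -14.7500).
Jacobian J = [[-4·x - 2·y + 5·z + 2·sin(x), -2·x, 5·x], [4·x - 4, 2·z, 2·y], [3·y, 3·x - 5, 6·z]].
At the point, J = [[10.681405, 4.0000, -10.0000], [-12.0000, 3.0000, 3.0000], [4.5000, -11.0000, 9.0000]] (det J = -58.115691).
Solving J·Δ = −F gives Δ = (-4.2770, -11.8735, -10.7346).
Then the next iterate is (x, y, z)₁ = (-6.2770, -10.3735, -9.2346).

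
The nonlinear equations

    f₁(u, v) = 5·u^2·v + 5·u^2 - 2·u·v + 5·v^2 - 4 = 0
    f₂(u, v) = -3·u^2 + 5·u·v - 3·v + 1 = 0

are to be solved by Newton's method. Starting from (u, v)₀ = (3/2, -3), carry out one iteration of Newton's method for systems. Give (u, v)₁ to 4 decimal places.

(1.0318, -1.2190)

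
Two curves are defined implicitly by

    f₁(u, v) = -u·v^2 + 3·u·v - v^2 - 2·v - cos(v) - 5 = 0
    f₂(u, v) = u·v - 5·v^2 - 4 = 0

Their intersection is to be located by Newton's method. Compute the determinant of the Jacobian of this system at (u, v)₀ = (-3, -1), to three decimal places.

J = [[-v^2 + 3·v, -2·u·v + 3·u - 2·v + sin(v) - 2], [v, u - 10·v]].
At the point, J = [[-4.000, -15.84147], [-1.000, 7.000]].
det J = -43.841.

-43.841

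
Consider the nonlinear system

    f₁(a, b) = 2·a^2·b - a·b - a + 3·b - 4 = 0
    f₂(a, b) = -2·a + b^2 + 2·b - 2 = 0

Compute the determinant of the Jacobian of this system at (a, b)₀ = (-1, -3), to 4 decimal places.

J = [[4·a·b - b - 1, 2·a^2 - a + 3], [-2, 2·b + 2]].
At the point, J = [[14.0000, 6.0000], [-2.0000, -4.0000]].
det J = -44.0000.

-44.0000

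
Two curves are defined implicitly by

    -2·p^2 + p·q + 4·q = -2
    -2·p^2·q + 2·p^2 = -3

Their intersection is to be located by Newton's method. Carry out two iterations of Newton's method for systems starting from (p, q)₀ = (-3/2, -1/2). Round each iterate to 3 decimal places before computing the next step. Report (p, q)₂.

(-3.019, 6.569)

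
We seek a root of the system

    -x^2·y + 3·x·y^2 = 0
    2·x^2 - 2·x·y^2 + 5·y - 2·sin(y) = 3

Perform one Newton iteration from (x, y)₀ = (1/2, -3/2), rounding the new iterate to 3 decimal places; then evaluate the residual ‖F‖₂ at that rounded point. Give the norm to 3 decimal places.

At (1/2, -3/2): F = (3.750, -10.25501).
Jacobian J = [[-2·x·y + 3·y^2, -x^2 + 6·x·y], [4·x - 2·y^2, -4·x·y - 2·cos(y) + 5]].
At the point, J = [[8.250, -4.750], [-2.500, 7.85853]] (det J = 52.95784).
Solving J·Δ = −F gives Δ = (0.363, 1.421).
Then the next iterate is (x, y)₁ = (0.863, -0.079).
Re-evaluating at (0.863, -0.079): F = (0.07499, -1.75840), so ‖F‖₂ = 1.760.

1.760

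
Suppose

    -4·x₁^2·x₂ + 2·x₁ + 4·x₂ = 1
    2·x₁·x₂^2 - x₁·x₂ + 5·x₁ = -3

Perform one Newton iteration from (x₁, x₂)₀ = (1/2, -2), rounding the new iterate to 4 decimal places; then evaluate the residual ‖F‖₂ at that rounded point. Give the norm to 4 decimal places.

At (1/2, -2): F = (-6.0000, 10.5000).
Jacobian J = [[-8·x₁·x₂ + 2, -4·x₁^2 + 4], [2·x₂^2 - x₂ + 5, 4·x₁·x₂ - x₁]].
At the point, J = [[10.0000, 3.0000], [15.0000, -4.5000]] (det J = -90.0000).
Solving J·Δ = −F gives Δ = (-0.0500, 2.1667).
Then the next iterate is (x₁, x₂)₁ = (0.4500, 0.1667).
Re-evaluating at (0.4500, 0.1667): F = (0.431773, 5.199995), so ‖F‖₂ = 5.2179.

5.2179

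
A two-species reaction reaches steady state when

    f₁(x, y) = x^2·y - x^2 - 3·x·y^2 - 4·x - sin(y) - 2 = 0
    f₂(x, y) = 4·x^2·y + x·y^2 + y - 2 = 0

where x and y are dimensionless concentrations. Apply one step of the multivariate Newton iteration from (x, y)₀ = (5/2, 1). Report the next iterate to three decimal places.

At (5/2, 1): F = (-20.34147, 26.500).
Jacobian J = [[2·x·y - 2·x - 3·y^2 - 4, x^2 - 6·x·y - cos(y)], [8·x·y + y^2, 4·x^2 + 2·x·y + 1]].
At the point, J = [[-7.000, -9.29030], [21.000, 31.000]] (det J = -21.90365).
Solving J·Δ = −F gives Δ = (-17.549, 11.033).
Then the next iterate is (x, y)₁ = (-15.049, 12.033).

(-15.049, 12.033)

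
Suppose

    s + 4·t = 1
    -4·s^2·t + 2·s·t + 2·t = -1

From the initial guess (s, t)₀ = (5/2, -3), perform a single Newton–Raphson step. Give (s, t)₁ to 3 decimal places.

At (5/2, -3): F = (-10.500, 55.000).
Jacobian J = [[1, 4], [-8·s·t + 2·t, -4·s^2 + 2·s + 2]].
At the point, J = [[1.000, 4.000], [54.000, -18.000]] (det J = -234.000).
Solving J·Δ = −F gives Δ = (-0.132, 2.658).
Then the next iterate is (s, t)₁ = (2.368, -0.342).

(2.368, -0.342)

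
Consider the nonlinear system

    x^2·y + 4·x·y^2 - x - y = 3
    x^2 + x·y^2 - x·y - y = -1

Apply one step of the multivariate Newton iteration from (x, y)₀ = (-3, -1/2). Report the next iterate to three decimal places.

(-1.333, -0.400)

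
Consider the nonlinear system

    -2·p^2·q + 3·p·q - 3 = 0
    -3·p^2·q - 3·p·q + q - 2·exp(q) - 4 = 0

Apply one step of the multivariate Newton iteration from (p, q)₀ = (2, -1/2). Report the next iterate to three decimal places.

(3.408, 0.260)

At (2, -1/2): F = (-2.000, 3.28694).
Jacobian J = [[-4·p·q + 3·q, -2·p^2 + 3·p], [-6·p·q - 3·q, -3·p^2 - 3·p - 2·exp(q) + 1]].
At the point, J = [[2.500, -2.000], [7.500, -18.21306]] (det J = -30.53265).
Solving J·Δ = −F gives Δ = (1.408, 0.760).
Then the next iterate is (p, q)₁ = (3.408, 0.260).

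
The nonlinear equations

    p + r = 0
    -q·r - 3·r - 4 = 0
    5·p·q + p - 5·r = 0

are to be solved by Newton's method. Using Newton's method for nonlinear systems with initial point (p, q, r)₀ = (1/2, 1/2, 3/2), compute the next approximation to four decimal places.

(0.4651, -1.0814, -0.4651)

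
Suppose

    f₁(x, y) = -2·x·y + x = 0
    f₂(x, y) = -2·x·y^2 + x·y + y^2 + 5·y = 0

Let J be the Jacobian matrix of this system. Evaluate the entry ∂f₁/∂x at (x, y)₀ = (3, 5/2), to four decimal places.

∂f₁/∂x = -2·y + 1.
At (3, 5/2) this is -4.0000.

-4.0000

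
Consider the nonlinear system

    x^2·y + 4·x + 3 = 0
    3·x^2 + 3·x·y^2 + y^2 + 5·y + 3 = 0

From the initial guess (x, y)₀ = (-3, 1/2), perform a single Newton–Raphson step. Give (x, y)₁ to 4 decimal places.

At (-3, 1/2): F = (-4.5000, 30.5000).
Jacobian J = [[2·x·y + 4, x^2], [6·x + 3·y^2, 6·x·y + 2·y + 5]].
At the point, J = [[1.0000, 9.0000], [-17.2500, -3.0000]] (det J = 152.2500).
Solving J·Δ = −F gives Δ = (1.7143, 0.3095).
Then the next iterate is (x, y)₁ = (-1.2857, 0.8095).

(-1.2857, 0.8095)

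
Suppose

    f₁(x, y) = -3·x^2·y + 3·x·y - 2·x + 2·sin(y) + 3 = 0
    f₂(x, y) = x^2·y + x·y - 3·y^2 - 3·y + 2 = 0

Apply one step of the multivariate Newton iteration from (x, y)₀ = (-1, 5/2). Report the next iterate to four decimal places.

At (-1, 5/2): F = (-8.803056, -24.2500).
Jacobian J = [[-6·x·y + 3·y - 2, -3·x^2 + 3·x + 2·cos(y)], [2·x·y + y, x^2 + x - 6·y - 3]].
At the point, J = [[20.5000, -7.602287], [-2.5000, -18.0000]] (det J = -388.005718).
Solving J·Δ = −F gives Δ = (-0.0668, -1.3380).
Then the next iterate is (x, y)₁ = (-1.0668, 1.1620).

(-1.0668, 1.1620)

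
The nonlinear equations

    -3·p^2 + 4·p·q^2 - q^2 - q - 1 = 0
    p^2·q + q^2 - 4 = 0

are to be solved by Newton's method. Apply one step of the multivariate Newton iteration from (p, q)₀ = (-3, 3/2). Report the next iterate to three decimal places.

At (-3, 3/2): F = (-58.750, 11.750).
Jacobian J = [[-6·p + 4·q^2, 8·p·q - 2·q - 1], [2·p·q, p^2 + 2·q]].
At the point, J = [[27.000, -40.000], [-9.000, 12.000]] (det J = -36.000).
Solving J·Δ = −F gives Δ = (-6.528, -5.875).
Then the next iterate is (p, q)₁ = (-9.528, -4.375).

(-9.528, -4.375)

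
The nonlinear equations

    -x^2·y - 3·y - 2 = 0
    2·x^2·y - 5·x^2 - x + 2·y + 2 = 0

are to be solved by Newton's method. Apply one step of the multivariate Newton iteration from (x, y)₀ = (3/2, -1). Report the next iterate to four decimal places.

(0.7767, -0.7943)

At (3/2, -1): F = (3.2500, -17.2500).
Jacobian J = [[-2·x·y, -x^2 - 3], [4·x·y - 10·x - 1, 2·x^2 + 2]].
At the point, J = [[3.0000, -5.2500], [-22.0000, 6.5000]] (det J = -96.0000).
Solving J·Δ = −F gives Δ = (-0.7233, 0.2057).
Then the next iterate is (x, y)₁ = (0.7767, -0.7943).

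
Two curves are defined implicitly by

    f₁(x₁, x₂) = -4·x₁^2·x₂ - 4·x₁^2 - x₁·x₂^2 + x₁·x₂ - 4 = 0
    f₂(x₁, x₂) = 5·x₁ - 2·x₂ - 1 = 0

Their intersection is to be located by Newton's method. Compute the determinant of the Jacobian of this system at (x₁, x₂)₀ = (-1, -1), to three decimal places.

J = [[-8·x₁·x₂ - 8·x₁ - x₂^2 + x₂, -4·x₁^2 - 2·x₁·x₂ + x₁], [5, -2]].
At the point, J = [[-2.000, -7.000], [5.000, -2.000]].
det J = 39.000.

39.000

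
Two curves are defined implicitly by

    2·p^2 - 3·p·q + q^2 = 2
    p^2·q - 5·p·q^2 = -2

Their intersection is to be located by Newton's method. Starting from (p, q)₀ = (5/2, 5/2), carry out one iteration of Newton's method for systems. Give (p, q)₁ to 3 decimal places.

(2.293, 1.493)

At (5/2, 5/2): F = (-2.000, -60.500).
Jacobian J = [[4·p - 3·q, -3·p + 2·q], [2·p·q - 5·q^2, p^2 - 10·p·q]].
At the point, J = [[2.500, -2.500], [-18.750, -56.250]] (det J = -187.500).
Solving J·Δ = −F gives Δ = (-0.207, -1.007).
Then the next iterate is (p, q)₁ = (2.293, 1.493).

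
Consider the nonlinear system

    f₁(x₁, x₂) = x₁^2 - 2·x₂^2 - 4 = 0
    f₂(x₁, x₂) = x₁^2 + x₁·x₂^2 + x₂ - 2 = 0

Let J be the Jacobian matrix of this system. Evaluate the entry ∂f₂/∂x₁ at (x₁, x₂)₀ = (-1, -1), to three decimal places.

-1.000

∂f₂/∂x₁ = 2·x₁ + x₂^2.
At (-1, -1) this is -1.000.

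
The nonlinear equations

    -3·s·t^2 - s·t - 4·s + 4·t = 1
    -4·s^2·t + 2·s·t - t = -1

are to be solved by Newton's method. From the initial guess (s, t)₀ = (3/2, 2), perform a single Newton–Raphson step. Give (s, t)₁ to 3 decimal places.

At (3/2, 2): F = (-20.000, -13.000).
Jacobian J = [[-3·t^2 - t - 4, -6·s·t - s + 4], [-8·s·t + 2·t, -4·s^2 + 2·s - 1]].
At the point, J = [[-18.000, -15.500], [-20.000, -7.000]] (det J = -184.000).
Solving J·Δ = −F gives Δ = (-0.334, -0.902).
Then the next iterate is (s, t)₁ = (1.166, 1.098).

(1.166, 1.098)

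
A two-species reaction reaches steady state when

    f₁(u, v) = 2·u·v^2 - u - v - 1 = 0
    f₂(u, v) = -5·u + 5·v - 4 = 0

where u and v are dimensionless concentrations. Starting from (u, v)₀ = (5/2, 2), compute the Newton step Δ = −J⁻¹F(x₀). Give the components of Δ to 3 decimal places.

At (5/2, 2): F = (14.500, -6.500).
Jacobian J = [[2·v^2 - 1, 4·u·v - 1], [-5, 5]].
At the point, J = [[7.000, 19.000], [-5.000, 5.000]] (det J = 130.000).
Solving J·Δ = −F gives Δ = (-1.508, -0.208).

(-1.508, -0.208)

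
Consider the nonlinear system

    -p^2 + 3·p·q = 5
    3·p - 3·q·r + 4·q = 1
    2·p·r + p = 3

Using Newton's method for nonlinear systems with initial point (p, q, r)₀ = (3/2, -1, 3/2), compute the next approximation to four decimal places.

At (3/2, -1, 3/2): F = (-11.7500, 4.0000, 3.0000).
Jacobian J = [[-2·p + 3·q, 3·p, 0], [3, -3·r + 4, -3·q], [2·r + 1, 0, 2·p]].
At the point, J = [[-6.0000, 4.5000, 0.0000], [3.0000, -0.5000, 3.0000], [4.0000, 0.0000, 3.0000]] (det J = 22.5000).
Solving J·Δ = −F gives Δ = (-0.1833, 2.3667, -0.7556).
Then the next iterate is (p, q, r)₁ = (1.3167, 1.3667, 0.7444).

(1.3167, 1.3667, 0.7444)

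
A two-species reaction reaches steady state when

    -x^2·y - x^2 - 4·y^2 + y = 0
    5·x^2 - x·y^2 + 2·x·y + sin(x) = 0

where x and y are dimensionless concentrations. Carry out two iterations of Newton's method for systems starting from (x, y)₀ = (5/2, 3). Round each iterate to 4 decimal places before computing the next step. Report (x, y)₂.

At (5/2, 3): F = (-58.0000, 24.348472).
Jacobian J = [[-2·x·y - 2·x, -x^2 - 8·y + 1], [10·x - y^2 + 2·y + cos(x), -2·x·y + 2·x]].
At the point, J = [[-20.0000, -29.2500], [21.198856, -10.0000]] (det J = 820.066549).
Solving J·Δ = −F gives Δ = (-1.5757, -0.9055).
Then the next iterate is (x, y)₁ = (0.9243, 2.0945).
Round to (0.9243, 2.0945) and repeat: F = (-18.096947, 4.886905), J = [[-5.720493, -16.610330], [9.647463, -2.023293]].
Δ = (-0.6855, -0.8534), so (x, y)₂ = (0.2388, 1.2411).

(0.2388, 1.2411)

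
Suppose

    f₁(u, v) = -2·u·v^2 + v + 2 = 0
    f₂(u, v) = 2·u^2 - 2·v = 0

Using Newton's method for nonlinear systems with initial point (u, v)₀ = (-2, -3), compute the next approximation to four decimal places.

(-0.2973, -2.8108)

At (-2, -3): F = (35.0000, 14.0000).
Jacobian J = [[-2·v^2, -4·u·v + 1], [4·u, -2]].
At the point, J = [[-18.0000, -23.0000], [-8.0000, -2.0000]] (det J = -148.0000).
Solving J·Δ = −F gives Δ = (1.7027, 0.1892).
Then the next iterate is (u, v)₁ = (-0.2973, -2.8108).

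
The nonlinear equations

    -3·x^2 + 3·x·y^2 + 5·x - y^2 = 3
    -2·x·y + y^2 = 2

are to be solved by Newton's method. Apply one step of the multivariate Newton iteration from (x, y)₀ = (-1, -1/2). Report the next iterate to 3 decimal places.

(-0.871, 2.121)

At (-1, -1/2): F = (-12.000, -2.750).
Jacobian J = [[-6·x + 3·y^2 + 5, 6·x·y - 2·y], [-2·y, -2·x + 2·y]].
At the point, J = [[11.750, 4.000], [1.000, 1.000]] (det J = 7.750).
Solving J·Δ = −F gives Δ = (0.129, 2.621).
Then the next iterate is (x, y)₁ = (-0.871, 2.121).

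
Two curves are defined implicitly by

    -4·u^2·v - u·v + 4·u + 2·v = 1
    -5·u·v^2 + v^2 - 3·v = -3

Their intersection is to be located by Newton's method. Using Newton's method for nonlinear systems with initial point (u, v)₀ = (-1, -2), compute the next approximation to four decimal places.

(-1.4560, -0.4400)

At (-1, -2): F = (-3.0000, 33.0000).
Jacobian J = [[-8·u·v - v + 4, -4·u^2 - u + 2], [-5·v^2, -10·u·v + 2·v - 3]].
At the point, J = [[-10.0000, -1.0000], [-20.0000, -27.0000]] (det J = 250.0000).
Solving J·Δ = −F gives Δ = (-0.4560, 1.5600).
Then the next iterate is (u, v)₁ = (-1.4560, -0.4400).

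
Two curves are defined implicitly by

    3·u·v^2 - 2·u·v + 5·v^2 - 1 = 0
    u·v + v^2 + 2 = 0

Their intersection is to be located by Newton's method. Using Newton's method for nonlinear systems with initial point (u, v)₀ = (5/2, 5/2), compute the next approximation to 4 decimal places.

(-6.0923, 3.4308)

At (5/2, 5/2): F = (64.6250, 14.5000).
Jacobian J = [[3·v^2 - 2·v, 6·u·v - 2·u + 10·v], [v, u + 2·v]].
At the point, J = [[13.7500, 57.5000], [2.5000, 7.5000]] (det J = -40.6250).
Solving J·Δ = −F gives Δ = (-8.5923, 0.9308).
Then the next iterate is (u, v)₁ = (-6.0923, 3.4308).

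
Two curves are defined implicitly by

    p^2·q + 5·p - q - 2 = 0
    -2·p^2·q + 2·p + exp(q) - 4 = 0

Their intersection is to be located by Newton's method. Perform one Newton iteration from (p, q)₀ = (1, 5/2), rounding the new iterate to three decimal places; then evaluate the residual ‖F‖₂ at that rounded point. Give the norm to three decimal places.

At (1, 5/2): F = (3.000, 5.18249).
Jacobian J = [[2·p·q + 5, p^2 - 1], [-4·p·q + 2, -2·p^2 + exp(q)]].
At the point, J = [[10.000, 0.000], [-8.000, 10.18249]] (det J = 101.82494).
Solving J·Δ = −F gives Δ = (-0.300, -0.745).
Then the next iterate is (p, q)₁ = (0.700, 1.755).
Re-evaluating at (0.700, 1.755): F = (0.60495, 1.46355), so ‖F‖₂ = 1.584.

1.584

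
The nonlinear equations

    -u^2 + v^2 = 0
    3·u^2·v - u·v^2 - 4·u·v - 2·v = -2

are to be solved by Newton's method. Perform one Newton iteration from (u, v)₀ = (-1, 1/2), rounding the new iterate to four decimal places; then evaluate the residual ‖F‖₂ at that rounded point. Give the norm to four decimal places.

2.1115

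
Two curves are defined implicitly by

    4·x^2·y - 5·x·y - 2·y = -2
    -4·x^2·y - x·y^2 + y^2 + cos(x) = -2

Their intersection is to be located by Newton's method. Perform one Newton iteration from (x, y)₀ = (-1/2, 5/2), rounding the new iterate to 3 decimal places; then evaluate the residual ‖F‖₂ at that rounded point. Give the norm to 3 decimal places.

4.228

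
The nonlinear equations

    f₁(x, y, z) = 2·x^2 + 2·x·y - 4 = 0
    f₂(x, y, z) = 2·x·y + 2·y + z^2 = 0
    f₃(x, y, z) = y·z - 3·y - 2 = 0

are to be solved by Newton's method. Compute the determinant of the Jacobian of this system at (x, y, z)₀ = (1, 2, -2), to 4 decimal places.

J = [[4·x + 2·y, 2·x, 0], [2·y, 2·x + 2, 2·z], [0, z - 3, y]].
At the point, J = [[8.0000, 2.0000, 0.0000], [4.0000, 4.0000, -4.0000], [0.0000, -5.0000, 2.0000]].
det J = -112.0000.

-112.0000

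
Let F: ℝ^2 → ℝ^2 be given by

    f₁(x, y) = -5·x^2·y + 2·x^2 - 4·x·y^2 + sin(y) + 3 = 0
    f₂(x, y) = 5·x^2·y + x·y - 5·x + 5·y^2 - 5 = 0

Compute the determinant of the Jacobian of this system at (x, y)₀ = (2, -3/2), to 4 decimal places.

351.5819

J = [[-10·x·y + 4·x - 4·y^2, -5·x^2 - 8·x·y + cos(y)], [10·x·y + y - 5, 5·x^2 + x + 10·y]].
At the point, J = [[29.0000, 4.070737], [-36.5000, 7.0000]].
det J = 351.5819.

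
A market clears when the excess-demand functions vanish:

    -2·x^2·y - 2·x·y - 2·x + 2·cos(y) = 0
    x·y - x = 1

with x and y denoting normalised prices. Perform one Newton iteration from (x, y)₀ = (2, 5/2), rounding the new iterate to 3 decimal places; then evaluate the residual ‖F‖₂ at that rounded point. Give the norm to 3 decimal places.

At (2, 5/2): F = (-35.60229, 2.000).
Jacobian J = [[-4·x·y - 2·y - 2, -2·x^2 - 2·x - 2·sin(y)], [y - 1, x]].
At the point, J = [[-27.000, -13.19694], [1.500, 2.000]] (det J = -34.20458).
Solving J·Δ = −F gives Δ = (-1.310, -0.017).
Then the next iterate is (x, y)₁ = (0.690, 2.483).
Re-evaluating at (0.690, 2.483): F = (-8.75256, 0.02327), so ‖F‖₂ = 8.753.

8.753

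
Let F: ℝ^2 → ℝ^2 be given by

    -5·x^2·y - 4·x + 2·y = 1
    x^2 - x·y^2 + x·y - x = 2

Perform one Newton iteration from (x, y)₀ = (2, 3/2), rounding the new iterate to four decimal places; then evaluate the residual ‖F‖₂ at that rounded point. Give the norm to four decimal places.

At (2, 3/2): F = (-36.0000, -1.5000).
Jacobian J = [[-10·x·y - 4, -5·x^2 + 2], [2·x - y^2 + y - 1, -2·x·y + x]].
At the point, J = [[-34.0000, -18.0000], [2.2500, -4.0000]] (det J = 176.5000).
Solving J·Δ = −F gives Δ = (-0.6629, -0.7479).
Then the next iterate is (x, y)₁ = (1.3371, 0.7521).
Re-evaluating at (1.3371, 0.7521): F = (-11.567359, -1.299967), so ‖F‖₂ = 11.6402.

11.6402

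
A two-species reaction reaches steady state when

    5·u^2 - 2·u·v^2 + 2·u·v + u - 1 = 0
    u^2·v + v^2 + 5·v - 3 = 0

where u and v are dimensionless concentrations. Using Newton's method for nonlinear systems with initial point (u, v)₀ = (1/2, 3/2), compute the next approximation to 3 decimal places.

(0.145, 0.701)

At (1/2, 3/2): F = (0.000, 7.125).
Jacobian J = [[10·u - 2·v^2 + 2·v + 1, -4·u·v + 2·u], [2·u·v, u^2 + 2·v + 5]].
At the point, J = [[4.500, -2.000], [1.500, 8.250]] (det J = 40.125).
Solving J·Δ = −F gives Δ = (-0.355, -0.799).
Then the next iterate is (u, v)₁ = (0.145, 0.701).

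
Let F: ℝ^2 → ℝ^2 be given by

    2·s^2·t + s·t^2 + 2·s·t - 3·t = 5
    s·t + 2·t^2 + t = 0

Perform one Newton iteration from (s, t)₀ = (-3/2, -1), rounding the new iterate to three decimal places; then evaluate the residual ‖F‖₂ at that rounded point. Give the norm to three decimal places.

At (-3/2, -1): F = (-5.000, 2.500).
Jacobian J = [[4·s·t + t^2 + 2·t, 2·s^2 + 2·s·t + 2·s - 3], [t, s + 4·t + 1]].
At the point, J = [[5.000, 1.500], [-1.000, -4.500]] (det J = -21.000).
Solving J·Δ = −F gives Δ = (0.893, 0.357).
Then the next iterate is (s, t)₁ = (-0.607, -0.643).
Re-evaluating at (-0.607, -0.643): F = (-3.01519, 0.57420), so ‖F‖₂ = 3.069.

3.069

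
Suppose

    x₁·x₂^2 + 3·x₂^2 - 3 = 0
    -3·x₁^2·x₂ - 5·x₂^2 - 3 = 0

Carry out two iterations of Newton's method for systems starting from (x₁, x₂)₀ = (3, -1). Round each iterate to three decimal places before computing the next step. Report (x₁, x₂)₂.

At (3, -1): F = (3.000, 19.000).
Jacobian J = [[x₂^2, 2·x₁·x₂ + 6·x₂], [-6·x₁·x₂, -3·x₁^2 - 10·x₂]].
At the point, J = [[1.000, -12.000], [18.000, -17.000]] (det J = 199.000).
Solving J·Δ = −F gives Δ = (-0.889, 0.176).
Then the next iterate is (x₁, x₂)₁ = (2.111, -0.824).
Round to (2.111, -0.824) and repeat: F = (0.47025, 4.62115), J = [[0.67898, -8.42293], [10.43678, -5.12896]].
Δ = (-0.432, 0.021), so (x₁, x₂)₂ = (1.679, -0.803).

(1.679, -0.803)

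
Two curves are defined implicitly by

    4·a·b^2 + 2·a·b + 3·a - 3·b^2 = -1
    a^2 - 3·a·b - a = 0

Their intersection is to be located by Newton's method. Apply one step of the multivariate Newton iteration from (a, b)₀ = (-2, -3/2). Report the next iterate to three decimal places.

At (-2, -3/2): F = (-23.750, -3.000).
Jacobian J = [[4·b^2 + 2·b + 3, 8·a·b + 2·a - 6·b], [2·a - 3·b - 1, -3·a]].
At the point, J = [[9.000, 29.000], [-0.500, 6.000]] (det J = 68.500).
Solving J·Δ = −F gives Δ = (0.810, 0.568).
Then the next iterate is (a, b)₁ = (-1.190, -0.932).

(-1.190, -0.932)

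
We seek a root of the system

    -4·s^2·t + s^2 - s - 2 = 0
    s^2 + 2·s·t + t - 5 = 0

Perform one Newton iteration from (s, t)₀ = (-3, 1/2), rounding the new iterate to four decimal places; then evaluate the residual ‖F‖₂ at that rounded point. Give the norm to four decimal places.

1.8237

At (-3, 1/2): F = (-8.0000, 1.5000).
Jacobian J = [[-8·s·t + 2·s - 1, -4·s^2], [2·s + 2·t, 2·s + 1]].
At the point, J = [[5.0000, -36.0000], [-5.0000, -5.0000]] (det J = -205.0000).
Solving J·Δ = −F gives Δ = (0.4585, -0.1585).
Then the next iterate is (s, t)₁ = (-2.5415, 0.3415).
Re-evaluating at (-2.5415, 0.3415): F = (-1.822575, 0.064878), so ‖F‖₂ = 1.8237.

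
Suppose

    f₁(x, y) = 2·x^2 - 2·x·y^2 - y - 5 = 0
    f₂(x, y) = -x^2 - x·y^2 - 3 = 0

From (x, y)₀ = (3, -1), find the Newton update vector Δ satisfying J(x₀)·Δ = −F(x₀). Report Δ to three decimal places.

(-1.555, 0.686)

At (3, -1): F = (8.000, -15.000).
Jacobian J = [[4·x - 2·y^2, -4·x·y - 1], [-2·x - y^2, -2·x·y]].
At the point, J = [[10.000, 11.000], [-7.000, 6.000]] (det J = 137.000).
Solving J·Δ = −F gives Δ = (-1.555, 0.686).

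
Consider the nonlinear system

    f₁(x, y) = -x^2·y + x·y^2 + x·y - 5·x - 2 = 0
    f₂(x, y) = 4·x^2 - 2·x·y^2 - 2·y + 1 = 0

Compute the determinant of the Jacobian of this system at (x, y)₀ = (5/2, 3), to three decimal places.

J = [[-2·x·y + y^2 + y - 5, -x^2 + 2·x·y + x], [8·x - 2·y^2, -4·x·y - 2]].
At the point, J = [[-8.000, 11.250], [2.000, -32.000]].
det J = 233.500.

233.500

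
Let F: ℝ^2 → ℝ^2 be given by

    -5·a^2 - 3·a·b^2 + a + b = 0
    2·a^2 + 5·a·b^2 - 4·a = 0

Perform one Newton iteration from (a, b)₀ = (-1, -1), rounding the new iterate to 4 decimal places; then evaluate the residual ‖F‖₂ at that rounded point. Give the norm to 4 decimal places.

At (-1, -1): F = (-4.0000, 1.0000).
Jacobian J = [[-10·a - 3·b^2 + 1, -6·a·b + 1], [4·a + 5·b^2 - 4, 10·a·b]].
At the point, J = [[8.0000, -5.0000], [-3.0000, 10.0000]] (det J = 65.0000).
Solving J·Δ = −F gives Δ = (0.5385, 0.0615).
Then the next iterate is (a, b)₁ = (-0.4615, -0.9385).
Re-evaluating at (-0.4615, -0.9385): F = (-1.245468, 0.239559), so ‖F‖₂ = 1.2683.

1.2683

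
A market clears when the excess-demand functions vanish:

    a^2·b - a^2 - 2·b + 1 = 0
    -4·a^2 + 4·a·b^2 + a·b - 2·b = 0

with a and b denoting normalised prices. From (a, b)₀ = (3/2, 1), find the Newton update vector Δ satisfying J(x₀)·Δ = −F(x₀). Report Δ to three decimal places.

At (3/2, 1): F = (-1.000, -3.500).
Jacobian J = [[2·a·b - 2·a, a^2 - 2], [-8·a + 4·b^2 + b, 8·a·b + a - 2]].
At the point, J = [[0.000, 0.250], [-7.000, 11.500]] (det J = 1.750).
Solving J·Δ = −F gives Δ = (6.071, 4.000).

(6.071, 4.000)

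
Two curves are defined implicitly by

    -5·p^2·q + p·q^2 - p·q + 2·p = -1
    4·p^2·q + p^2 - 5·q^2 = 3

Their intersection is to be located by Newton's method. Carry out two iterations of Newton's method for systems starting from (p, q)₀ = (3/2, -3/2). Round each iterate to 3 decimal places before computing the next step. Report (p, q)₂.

(0.660, -0.190)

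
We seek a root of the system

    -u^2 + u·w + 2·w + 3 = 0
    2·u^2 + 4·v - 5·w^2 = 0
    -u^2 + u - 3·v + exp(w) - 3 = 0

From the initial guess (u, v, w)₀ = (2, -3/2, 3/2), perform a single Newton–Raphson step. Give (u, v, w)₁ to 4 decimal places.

At (2, -3/2, 3/2): F = (5.0000, -9.2500, 3.981689).
Jacobian J = [[-2·u + w, 0, u + 2], [4·u, 4, -10·w], [-2·u + 1, -3, exp(w)]].
At the point, J = [[-2.5000, 0.0000, 4.0000], [8.0000, 4.0000, -15.0000], [-3.0000, -3.0000, 4.481689]] (det J = 19.683109).
Solving J·Δ = −F gives Δ = (4.4746, -0.8369, 1.5466).
Then the next iterate is (u, v, w)₁ = (6.4746, -2.3369, 3.0466).

(6.4746, -2.3369, 3.0466)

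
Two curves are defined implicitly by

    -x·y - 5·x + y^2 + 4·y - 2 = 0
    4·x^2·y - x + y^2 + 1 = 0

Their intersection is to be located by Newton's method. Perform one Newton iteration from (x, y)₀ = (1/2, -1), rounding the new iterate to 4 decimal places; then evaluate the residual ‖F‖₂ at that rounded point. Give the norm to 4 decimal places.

At (1/2, -1): F = (-7.0000, 0.5000).
Jacobian J = [[-y - 5, -x + 2·y + 4], [8·x·y - 1, 4·x^2 + 2·y]].
At the point, J = [[-4.0000, 1.5000], [-5.0000, -1.0000]] (det J = 11.5000).
Solving J·Δ = −F gives Δ = (-0.5435, 3.2174).
Then the next iterate is (x, y)₁ = (-0.0435, 2.2174).
Re-evaluating at (-0.0435, 2.2174): F = (12.100420, 5.977146), so ‖F‖₂ = 13.4962.

13.4962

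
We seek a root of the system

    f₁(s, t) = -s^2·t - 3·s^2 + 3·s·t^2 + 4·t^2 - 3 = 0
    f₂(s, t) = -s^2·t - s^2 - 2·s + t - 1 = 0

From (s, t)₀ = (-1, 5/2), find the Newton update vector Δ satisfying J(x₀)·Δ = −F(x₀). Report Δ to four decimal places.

(0.0000, 0.5625)

At (-1, 5/2): F = (-2.2500, 0.0000).
Jacobian J = [[-2·s·t - 6·s + 3·t^2, -s^2 + 6·s·t + 8·t], [-2·s·t - 2·s - 2, -s^2 + 1]].
At the point, J = [[29.7500, 4.0000], [5.0000, 0.0000]] (det J = -20.0000).
Solving J·Δ = −F gives Δ = (0.0000, 0.5625).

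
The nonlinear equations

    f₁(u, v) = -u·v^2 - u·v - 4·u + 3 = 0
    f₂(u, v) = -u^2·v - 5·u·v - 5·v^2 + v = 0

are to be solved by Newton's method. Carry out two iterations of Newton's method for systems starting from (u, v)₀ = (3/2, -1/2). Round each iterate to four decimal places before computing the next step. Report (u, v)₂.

At (3/2, -1/2): F = (-2.6250, 3.1250).
Jacobian J = [[-v^2 - v - 4, -2·u·v - u], [-2·u·v - 5·v, -u^2 - 5·u - 10·v + 1]].
At the point, J = [[-3.7500, 0.0000], [4.0000, -3.7500]] (det J = 14.0625).
Solving J·Δ = −F gives Δ = (-0.7000, 0.0867).
Then the next iterate is (u, v)₁ = (0.8000, -0.4133).
Round to (0.8000, -0.4133) and repeat: F = (-0.006014, 0.650328), J = [[-3.757517, -0.138720], [2.727780, 0.4930]].
Δ = (0.0592, -1.6466), so (u, v)₂ = (0.8592, -2.0599).

(0.8592, -2.0599)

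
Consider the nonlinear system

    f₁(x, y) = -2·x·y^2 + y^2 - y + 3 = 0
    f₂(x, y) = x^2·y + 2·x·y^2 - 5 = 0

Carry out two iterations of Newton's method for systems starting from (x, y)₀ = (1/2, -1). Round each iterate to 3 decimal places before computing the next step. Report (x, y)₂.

(1.949, -1.653)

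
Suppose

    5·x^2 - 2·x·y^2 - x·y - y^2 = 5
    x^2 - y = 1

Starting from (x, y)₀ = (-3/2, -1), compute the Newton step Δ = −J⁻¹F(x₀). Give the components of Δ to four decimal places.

At (-3/2, -1): F = (6.7500, 2.2500).
Jacobian J = [[10·x - 2·y^2 - y, -4·x·y - x - 2·y], [2·x, -1]].
At the point, J = [[-16.0000, -2.5000], [-3.0000, -1.0000]] (det J = 8.5000).
Solving J·Δ = −F gives Δ = (0.1324, 1.8529).

(0.1324, 1.8529)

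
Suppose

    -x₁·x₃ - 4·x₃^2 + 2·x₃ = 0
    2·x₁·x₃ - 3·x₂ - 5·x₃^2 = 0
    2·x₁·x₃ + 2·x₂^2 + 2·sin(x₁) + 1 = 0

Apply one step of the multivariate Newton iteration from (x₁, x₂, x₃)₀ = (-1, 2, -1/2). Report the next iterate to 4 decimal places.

(-3.0589, 1.1072, 0.0042)

At (-1, 2, -1/2): F = (-2.5000, -6.2500, 8.317058).
Jacobian J = [[-x₃, 0, -x₁ - 8·x₃ + 2], [2·x₃, -3, 2·x₁ - 10·x₃], [2·x₃ + 2·cos(x₁), 4·x₂, 2·x₁]].
At the point, J = [[0.5000, 0.0000, 7.0000], [-1.0000, -3.0000, 3.0000], [0.080605, 8.0000, -2.0000]] (det J = -63.307303).
Solving J·Δ = −F gives Δ = (-2.0589, -0.8928, 0.5042).
Then the next iterate is (x₁, x₂, x₃)₁ = (-3.0589, 1.1072, 0.0042).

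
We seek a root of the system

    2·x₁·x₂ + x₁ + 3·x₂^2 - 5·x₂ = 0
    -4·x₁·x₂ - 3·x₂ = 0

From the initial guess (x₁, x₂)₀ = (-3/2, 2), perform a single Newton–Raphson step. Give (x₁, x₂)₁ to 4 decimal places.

At (-3/2, 2): F = (-5.5000, 6.0000).
Jacobian J = [[2·x₂ + 1, 2·x₁ + 6·x₂ - 5], [-4·x₂, -4·x₁ - 3]].
At the point, J = [[5.0000, 4.0000], [-8.0000, 3.0000]] (det J = 47.0000).
Solving J·Δ = −F gives Δ = (0.8617, 0.2979).
Then the next iterate is (x₁, x₂)₁ = (-0.6383, 2.2979).

(-0.6383, 2.2979)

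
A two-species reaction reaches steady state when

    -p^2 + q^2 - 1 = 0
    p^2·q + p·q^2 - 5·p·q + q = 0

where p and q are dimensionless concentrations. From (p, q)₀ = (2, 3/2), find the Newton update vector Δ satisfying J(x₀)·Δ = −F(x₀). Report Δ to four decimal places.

(1.0000, 2.2500)

At (2, 3/2): F = (-2.7500, -3.0000).
Jacobian J = [[-2·p, 2·q], [2·p·q + q^2 - 5·q, p^2 + 2·p·q - 5·p + 1]].
At the point, J = [[-4.0000, 3.0000], [0.7500, 1.0000]] (det J = -6.2500).
Solving J·Δ = −F gives Δ = (1.0000, 2.2500).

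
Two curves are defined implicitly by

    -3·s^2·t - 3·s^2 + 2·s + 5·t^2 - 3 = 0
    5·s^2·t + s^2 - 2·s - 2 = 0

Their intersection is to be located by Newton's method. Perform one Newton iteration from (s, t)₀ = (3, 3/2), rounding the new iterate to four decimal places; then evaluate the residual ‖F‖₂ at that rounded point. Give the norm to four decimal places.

23.4236

At (3, 3/2): F = (-53.2500, 68.5000).
Jacobian J = [[-6·s·t - 6·s + 2, -3·s^2 + 10·t], [10·s·t + 2·s - 2, 5·s^2]].
At the point, J = [[-43.0000, -12.0000], [49.0000, 45.0000]] (det J = -1347.0000).
Solving J·Δ = −F gives Δ = (-1.1687, -0.2496).
Then the next iterate is (s, t)₁ = (1.8313, 1.2504).
Re-evaluating at (1.8313, 1.2504): F = (-14.161126, 18.658140), so ‖F‖₂ = 23.4236.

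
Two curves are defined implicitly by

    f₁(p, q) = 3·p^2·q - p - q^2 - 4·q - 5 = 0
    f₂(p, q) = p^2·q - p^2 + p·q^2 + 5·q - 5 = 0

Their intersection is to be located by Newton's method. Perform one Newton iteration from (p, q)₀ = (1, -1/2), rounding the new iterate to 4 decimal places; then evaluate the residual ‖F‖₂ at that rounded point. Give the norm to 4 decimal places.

6.9780

At (1, -1/2): F = (-5.7500, -8.7500).
Jacobian J = [[6·p·q - 1, 3·p^2 - 2·q - 4], [2·p·q - 2·p + q^2, p^2 + 2·p·q + 5]].
At the point, J = [[-4.0000, 0.0000], [-2.7500, 5.0000]] (det J = -20.0000).
Solving J·Δ = −F gives Δ = (-1.4375, 0.9594).
Then the next iterate is (p, q)₁ = (-0.4375, 0.4594).
Re-evaluating at (-0.4375, 0.4594): F = (-6.347352, -2.898808), so ‖F‖₂ = 6.9780.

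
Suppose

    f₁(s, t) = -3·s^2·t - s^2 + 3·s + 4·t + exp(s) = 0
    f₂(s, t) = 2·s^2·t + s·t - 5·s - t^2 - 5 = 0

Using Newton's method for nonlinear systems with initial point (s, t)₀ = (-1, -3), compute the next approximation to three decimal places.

At (-1, -3): F = (-6.63212, -12.000).
Jacobian J = [[-6·s·t - 2·s + exp(s) + 3, -3·s^2 + 4], [4·s·t + t - 5, 2·s^2 + s - 2·t]].
At the point, J = [[-12.63212, 1.000], [4.000, 7.000]] (det J = -92.42484).
Solving J·Δ = −F gives Δ = (-0.372, 1.927).
Then the next iterate is (s, t)₁ = (-1.372, -1.073).

(-1.372, -1.073)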